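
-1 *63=-63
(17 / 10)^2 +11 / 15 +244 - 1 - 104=42787 / 300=142.62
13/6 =2.17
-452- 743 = -1195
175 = 175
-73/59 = -1.24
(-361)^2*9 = 1172889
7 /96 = 0.07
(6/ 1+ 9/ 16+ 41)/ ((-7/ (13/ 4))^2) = 128609/ 12544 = 10.25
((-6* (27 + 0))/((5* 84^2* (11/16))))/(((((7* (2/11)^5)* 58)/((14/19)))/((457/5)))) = -60218433/10799600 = -5.58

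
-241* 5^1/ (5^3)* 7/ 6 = -11.25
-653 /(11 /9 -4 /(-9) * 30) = -5877 /131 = -44.86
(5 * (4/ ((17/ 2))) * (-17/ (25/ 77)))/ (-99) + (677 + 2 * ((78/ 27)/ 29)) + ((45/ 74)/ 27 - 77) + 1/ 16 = 154905671/ 257520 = 601.53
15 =15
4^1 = 4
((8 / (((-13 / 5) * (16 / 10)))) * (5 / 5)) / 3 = -25 / 39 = -0.64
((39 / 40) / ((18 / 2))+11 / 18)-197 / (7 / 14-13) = 29663 / 1800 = 16.48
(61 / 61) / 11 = 1 / 11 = 0.09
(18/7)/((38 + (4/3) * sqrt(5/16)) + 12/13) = 1065636/16124353 -9126 * sqrt(5)/16124353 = 0.06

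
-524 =-524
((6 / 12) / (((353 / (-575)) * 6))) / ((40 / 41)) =-4715 / 33888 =-0.14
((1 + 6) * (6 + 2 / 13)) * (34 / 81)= 19040 / 1053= 18.08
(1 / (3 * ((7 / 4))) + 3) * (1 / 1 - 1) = 0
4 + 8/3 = 20/3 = 6.67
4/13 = 0.31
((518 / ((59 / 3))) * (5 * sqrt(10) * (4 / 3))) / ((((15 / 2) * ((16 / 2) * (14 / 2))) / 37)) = 2738 * sqrt(10) / 177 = 48.92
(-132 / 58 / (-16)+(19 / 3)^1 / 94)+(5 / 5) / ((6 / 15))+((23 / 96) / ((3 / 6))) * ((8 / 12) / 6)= 1626815 / 588816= 2.76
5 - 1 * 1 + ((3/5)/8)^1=163/40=4.08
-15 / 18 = -5 / 6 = -0.83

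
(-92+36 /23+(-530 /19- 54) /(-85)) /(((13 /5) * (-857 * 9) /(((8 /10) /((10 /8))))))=5908288 /2069162225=0.00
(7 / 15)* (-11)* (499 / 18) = -38423 / 270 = -142.31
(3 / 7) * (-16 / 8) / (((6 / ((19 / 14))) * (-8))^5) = 2476099 / 159879637499904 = 0.00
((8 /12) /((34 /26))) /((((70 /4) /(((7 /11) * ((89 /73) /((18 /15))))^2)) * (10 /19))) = 13695409 /591934662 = 0.02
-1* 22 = -22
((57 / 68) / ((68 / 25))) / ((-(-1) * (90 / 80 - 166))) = -0.00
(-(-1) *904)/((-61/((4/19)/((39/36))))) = -43392/15067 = -2.88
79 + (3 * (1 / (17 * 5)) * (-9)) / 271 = 1819738 / 23035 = 79.00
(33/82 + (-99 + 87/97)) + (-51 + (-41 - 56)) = -1954303/7954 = -245.70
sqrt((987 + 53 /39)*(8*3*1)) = 4*sqrt(250549) /13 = 154.01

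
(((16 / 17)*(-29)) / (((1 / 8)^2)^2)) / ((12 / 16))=-7602176 / 51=-149062.27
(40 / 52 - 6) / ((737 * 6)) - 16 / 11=-41842 / 28743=-1.46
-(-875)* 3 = 2625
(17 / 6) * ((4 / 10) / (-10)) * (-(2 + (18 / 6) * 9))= 3.29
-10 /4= -5 /2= -2.50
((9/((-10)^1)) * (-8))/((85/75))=108/17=6.35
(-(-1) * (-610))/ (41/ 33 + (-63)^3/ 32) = 644160/ 8250239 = 0.08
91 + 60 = 151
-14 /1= -14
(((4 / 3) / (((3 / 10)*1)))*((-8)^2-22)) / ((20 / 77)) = 2156 / 3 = 718.67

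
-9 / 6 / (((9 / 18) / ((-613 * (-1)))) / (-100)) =183900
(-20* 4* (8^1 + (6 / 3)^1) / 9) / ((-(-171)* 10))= -80 / 1539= -0.05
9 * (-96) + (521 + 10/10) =-342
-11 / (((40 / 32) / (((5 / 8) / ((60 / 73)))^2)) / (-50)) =293095 / 1152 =254.42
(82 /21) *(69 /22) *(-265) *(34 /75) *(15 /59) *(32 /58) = -27188576 /131747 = -206.37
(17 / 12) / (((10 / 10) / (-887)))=-15079 / 12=-1256.58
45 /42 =15 /14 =1.07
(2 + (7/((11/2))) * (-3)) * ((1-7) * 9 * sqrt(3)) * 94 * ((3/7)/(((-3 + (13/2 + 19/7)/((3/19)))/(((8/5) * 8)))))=7796736 * sqrt(3)/8525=1584.09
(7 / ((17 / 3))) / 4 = 0.31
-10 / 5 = -2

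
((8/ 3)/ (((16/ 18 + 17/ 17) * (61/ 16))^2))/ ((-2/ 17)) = -27648/ 63257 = -0.44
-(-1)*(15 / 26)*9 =135 / 26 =5.19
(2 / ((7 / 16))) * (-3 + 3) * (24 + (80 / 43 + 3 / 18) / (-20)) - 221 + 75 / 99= -7268 / 33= -220.24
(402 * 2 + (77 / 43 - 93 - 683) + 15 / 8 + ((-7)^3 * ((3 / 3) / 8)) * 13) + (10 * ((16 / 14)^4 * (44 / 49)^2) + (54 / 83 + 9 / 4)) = -509.05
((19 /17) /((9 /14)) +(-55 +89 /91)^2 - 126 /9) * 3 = 3682024412 /422331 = 8718.34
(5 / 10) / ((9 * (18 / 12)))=1 / 27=0.04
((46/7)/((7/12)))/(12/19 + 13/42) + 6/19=1227174/99883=12.29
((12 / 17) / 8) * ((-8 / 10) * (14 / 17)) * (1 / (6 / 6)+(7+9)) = -84 / 85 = -0.99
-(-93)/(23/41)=3813/23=165.78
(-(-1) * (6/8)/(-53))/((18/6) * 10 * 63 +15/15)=-3/400892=-0.00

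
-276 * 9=-2484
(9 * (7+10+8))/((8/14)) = 1575/4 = 393.75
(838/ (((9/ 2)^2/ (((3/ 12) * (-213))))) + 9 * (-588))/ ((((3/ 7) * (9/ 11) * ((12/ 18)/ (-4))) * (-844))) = -7791707/ 51273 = -151.97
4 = 4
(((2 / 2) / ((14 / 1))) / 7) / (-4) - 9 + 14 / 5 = -12157 / 1960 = -6.20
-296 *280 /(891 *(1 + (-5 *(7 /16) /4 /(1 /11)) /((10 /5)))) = 10608640 /228987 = 46.33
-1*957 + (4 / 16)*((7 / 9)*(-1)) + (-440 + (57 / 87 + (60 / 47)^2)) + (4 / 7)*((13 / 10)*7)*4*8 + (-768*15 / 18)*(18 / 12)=-25235660143 / 11530980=-2188.51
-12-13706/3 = -13742/3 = -4580.67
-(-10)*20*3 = 600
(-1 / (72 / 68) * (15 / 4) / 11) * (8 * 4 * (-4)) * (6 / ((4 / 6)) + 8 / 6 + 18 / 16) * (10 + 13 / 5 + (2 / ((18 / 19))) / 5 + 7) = 765850 / 81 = 9454.94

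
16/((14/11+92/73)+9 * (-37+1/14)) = -179872/3707883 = -0.05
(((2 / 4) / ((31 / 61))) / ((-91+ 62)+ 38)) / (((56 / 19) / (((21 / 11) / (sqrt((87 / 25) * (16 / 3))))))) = 5795 * sqrt(29) / 1898688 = 0.02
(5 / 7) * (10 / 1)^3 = 5000 / 7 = 714.29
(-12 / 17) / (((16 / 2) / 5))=-15 / 34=-0.44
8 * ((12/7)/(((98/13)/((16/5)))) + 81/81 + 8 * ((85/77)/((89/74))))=121833416/1678985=72.56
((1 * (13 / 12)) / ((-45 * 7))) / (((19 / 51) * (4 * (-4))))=221 / 383040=0.00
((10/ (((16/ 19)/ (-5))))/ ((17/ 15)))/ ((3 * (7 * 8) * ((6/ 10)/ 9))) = -35625/ 7616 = -4.68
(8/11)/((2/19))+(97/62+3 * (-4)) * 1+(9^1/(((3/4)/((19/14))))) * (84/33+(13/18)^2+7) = 10339093/64449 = 160.42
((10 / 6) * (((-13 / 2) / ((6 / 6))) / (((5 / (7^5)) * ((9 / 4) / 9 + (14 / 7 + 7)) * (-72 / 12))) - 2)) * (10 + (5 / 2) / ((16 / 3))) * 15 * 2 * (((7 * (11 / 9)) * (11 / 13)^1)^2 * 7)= 1828526481345025 / 24311664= 75211901.63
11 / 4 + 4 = 27 / 4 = 6.75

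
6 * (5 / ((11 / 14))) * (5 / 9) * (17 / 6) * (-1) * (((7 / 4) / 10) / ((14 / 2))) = -595 / 396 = -1.50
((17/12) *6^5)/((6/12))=22032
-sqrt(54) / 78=-sqrt(6) / 26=-0.09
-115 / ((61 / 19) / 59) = -128915 / 61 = -2113.36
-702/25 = -28.08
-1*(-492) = 492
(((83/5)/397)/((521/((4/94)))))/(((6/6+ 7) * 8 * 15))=83/23331213600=0.00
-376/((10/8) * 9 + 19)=-1504/121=-12.43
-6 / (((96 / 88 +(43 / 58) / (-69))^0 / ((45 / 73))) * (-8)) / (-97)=-0.00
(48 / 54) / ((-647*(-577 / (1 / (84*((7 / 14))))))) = 4 / 70557291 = 0.00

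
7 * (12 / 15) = 28 / 5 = 5.60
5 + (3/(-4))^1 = 17/4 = 4.25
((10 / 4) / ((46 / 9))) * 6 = 2.93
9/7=1.29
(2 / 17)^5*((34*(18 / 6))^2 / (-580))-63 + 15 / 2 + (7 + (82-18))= 22083359 / 1424770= 15.50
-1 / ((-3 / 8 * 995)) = 8 / 2985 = 0.00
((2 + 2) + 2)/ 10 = 3/ 5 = 0.60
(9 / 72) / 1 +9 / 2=37 / 8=4.62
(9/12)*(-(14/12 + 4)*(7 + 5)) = -93/2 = -46.50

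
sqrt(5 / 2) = sqrt(10) / 2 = 1.58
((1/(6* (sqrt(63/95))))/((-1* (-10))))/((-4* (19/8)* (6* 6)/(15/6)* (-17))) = sqrt(665)/2930256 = 0.00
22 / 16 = 1.38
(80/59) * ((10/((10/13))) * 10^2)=1762.71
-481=-481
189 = 189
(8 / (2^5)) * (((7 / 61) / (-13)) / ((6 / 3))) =-7 / 6344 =-0.00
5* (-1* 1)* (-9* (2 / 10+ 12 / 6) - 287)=1534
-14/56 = -1/4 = -0.25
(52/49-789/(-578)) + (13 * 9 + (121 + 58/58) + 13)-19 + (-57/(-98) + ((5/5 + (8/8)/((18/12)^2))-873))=-11571416/18207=-635.55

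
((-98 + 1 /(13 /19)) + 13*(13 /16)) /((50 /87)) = -1555821 /10400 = -149.60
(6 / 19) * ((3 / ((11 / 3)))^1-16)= -1002 / 209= -4.79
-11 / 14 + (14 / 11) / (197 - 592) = -0.79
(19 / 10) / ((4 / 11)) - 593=-23511 / 40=-587.78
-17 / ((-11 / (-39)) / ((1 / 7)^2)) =-663 / 539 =-1.23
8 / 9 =0.89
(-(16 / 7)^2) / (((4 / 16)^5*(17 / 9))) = -2359296 / 833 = -2832.29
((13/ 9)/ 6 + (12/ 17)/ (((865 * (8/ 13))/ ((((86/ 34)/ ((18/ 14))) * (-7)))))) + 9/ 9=8251238/ 6749595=1.22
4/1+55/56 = 279/56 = 4.98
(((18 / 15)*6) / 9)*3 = 2.40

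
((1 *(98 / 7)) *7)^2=9604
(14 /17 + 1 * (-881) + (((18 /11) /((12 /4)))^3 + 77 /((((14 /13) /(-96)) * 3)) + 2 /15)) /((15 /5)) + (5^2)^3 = 14569.04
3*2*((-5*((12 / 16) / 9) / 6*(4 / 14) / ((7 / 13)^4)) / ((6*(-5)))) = 28561 / 605052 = 0.05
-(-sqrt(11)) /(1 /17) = 17*sqrt(11) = 56.38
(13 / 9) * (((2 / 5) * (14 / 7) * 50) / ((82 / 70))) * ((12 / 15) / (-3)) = -14560 / 1107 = -13.15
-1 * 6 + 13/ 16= -83/ 16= -5.19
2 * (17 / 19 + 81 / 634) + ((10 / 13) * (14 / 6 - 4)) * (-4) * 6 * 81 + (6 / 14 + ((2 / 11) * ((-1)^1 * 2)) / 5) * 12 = 75321272141 / 30145115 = 2498.62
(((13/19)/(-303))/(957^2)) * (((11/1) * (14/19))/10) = -91/45535595985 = -0.00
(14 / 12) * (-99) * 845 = -195195 / 2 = -97597.50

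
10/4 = 5/2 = 2.50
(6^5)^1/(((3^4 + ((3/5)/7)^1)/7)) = 317520/473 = 671.29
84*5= 420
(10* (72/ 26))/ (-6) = -60/ 13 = -4.62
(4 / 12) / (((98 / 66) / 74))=16.61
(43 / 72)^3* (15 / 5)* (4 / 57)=79507 / 1772928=0.04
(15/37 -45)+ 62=644/37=17.41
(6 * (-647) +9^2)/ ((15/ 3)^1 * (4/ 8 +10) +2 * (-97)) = 7602/ 283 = 26.86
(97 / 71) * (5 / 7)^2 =2425 / 3479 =0.70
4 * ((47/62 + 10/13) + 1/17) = 43466/6851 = 6.34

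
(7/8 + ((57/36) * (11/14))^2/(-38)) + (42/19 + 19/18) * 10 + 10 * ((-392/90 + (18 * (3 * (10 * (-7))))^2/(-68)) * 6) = -76623787006411/6077568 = -12607639.60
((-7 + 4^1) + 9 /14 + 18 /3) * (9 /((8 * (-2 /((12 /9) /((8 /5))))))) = -1.71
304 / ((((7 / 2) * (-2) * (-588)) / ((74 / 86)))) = 2812 / 44247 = 0.06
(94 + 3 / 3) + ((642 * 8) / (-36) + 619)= 1714 / 3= 571.33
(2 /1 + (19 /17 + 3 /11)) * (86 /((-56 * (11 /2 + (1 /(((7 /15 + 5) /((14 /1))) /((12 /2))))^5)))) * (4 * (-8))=0.00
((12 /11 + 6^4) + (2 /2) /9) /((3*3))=144.13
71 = 71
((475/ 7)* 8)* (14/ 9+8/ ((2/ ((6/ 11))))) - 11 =1398377/ 693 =2017.86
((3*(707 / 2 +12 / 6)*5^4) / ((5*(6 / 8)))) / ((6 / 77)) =2281125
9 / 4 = 2.25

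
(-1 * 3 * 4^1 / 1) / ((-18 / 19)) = 12.67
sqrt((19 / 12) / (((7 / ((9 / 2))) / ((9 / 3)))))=3 * sqrt(266) / 28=1.75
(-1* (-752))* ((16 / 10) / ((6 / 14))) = 42112 / 15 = 2807.47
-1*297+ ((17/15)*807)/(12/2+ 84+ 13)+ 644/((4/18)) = 1344088/515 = 2609.88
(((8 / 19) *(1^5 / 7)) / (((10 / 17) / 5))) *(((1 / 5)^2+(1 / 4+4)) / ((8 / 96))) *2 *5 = 175032 / 665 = 263.21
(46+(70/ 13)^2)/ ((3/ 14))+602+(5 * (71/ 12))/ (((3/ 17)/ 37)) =43528655/ 6084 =7154.61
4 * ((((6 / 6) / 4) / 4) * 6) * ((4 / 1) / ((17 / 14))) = 84 / 17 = 4.94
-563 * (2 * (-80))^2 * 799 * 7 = -80610790400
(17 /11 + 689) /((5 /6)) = 45576 /55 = 828.65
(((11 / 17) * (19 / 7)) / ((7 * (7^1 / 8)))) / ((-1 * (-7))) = 1672 / 40817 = 0.04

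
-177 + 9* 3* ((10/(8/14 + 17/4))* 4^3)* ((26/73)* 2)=173447/73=2375.99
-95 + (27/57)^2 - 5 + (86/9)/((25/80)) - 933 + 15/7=-1000.05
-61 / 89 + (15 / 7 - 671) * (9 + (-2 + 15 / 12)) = -6876371 / 1246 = -5518.76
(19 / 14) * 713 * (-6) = -40641 / 7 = -5805.86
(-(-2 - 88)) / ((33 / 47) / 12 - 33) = -16920 / 6193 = -2.73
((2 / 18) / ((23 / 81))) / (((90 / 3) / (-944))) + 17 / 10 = -2441 / 230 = -10.61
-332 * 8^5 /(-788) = 2719744 /197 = 13805.81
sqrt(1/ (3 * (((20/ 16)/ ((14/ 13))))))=2 * sqrt(2730)/ 195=0.54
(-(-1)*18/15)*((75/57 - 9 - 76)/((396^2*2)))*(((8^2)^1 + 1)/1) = -3445/165528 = -0.02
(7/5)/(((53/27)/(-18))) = -3402/265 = -12.84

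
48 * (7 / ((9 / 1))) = 37.33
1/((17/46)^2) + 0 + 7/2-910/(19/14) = -7244875/10982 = -659.70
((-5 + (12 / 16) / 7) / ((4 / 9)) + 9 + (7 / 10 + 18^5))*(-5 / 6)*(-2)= 1058157347 / 336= 3149277.82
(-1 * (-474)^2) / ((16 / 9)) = -505521 / 4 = -126380.25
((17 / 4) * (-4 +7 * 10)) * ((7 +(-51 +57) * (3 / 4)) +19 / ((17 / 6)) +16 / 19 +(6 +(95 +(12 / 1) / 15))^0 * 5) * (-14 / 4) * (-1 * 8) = 3588585 / 19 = 188872.89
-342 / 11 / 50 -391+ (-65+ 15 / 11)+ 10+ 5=-440.26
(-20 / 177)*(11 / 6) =-110 / 531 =-0.21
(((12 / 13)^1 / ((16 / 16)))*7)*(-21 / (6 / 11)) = -3234 / 13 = -248.77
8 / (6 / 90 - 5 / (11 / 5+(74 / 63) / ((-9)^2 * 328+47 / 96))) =-3535167990 / 974829173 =-3.63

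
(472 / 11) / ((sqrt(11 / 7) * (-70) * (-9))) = 236 * sqrt(77) / 38115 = 0.05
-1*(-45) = 45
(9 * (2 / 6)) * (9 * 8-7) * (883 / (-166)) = -172185 / 166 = -1037.26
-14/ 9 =-1.56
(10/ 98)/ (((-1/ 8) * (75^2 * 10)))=-4/ 275625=-0.00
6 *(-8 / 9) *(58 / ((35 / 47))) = -43616 / 105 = -415.39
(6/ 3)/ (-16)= -1/ 8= -0.12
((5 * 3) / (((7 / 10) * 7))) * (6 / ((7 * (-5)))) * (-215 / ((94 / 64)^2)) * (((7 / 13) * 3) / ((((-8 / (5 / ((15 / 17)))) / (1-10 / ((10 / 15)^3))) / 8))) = 15679.64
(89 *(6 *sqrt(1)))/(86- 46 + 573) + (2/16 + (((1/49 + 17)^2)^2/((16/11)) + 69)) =1633104291168085/28270584104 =57766.91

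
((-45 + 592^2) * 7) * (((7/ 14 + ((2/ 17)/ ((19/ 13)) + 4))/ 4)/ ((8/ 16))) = 7258228747/ 1292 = 5617824.11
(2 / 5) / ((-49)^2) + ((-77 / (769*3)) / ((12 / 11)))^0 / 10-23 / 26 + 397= 12367076 / 31213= 396.22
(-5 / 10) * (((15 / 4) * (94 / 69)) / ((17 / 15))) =-3525 / 1564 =-2.25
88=88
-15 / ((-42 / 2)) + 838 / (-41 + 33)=-2913 / 28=-104.04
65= 65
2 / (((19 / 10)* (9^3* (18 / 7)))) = 70 / 124659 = 0.00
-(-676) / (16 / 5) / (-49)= -845 / 196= -4.31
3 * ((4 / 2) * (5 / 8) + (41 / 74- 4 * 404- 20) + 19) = -717147 / 148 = -4845.59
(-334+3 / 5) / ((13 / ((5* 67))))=-111689 / 13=-8591.46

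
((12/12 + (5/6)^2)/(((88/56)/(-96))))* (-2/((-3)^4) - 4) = 1113616/2673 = 416.62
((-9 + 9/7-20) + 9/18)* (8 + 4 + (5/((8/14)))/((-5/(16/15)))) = -9652/35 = -275.77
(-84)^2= 7056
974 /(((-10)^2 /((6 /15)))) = 487 /125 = 3.90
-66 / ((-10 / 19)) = 627 / 5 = 125.40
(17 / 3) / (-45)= -17 / 135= -0.13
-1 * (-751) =751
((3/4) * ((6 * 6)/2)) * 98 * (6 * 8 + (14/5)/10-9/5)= 61493.04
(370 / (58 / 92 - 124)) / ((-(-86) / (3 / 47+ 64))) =-5124722 / 2293835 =-2.23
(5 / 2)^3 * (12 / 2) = 375 / 4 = 93.75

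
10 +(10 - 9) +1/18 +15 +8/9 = 26.94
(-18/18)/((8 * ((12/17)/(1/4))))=-17/384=-0.04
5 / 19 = 0.26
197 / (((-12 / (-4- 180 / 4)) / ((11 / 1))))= 8848.58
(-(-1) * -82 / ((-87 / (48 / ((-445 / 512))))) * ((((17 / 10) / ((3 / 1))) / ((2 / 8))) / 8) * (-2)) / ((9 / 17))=97067008 / 1742175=55.72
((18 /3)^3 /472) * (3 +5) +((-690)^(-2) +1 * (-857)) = -23970206641 /28089900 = -853.34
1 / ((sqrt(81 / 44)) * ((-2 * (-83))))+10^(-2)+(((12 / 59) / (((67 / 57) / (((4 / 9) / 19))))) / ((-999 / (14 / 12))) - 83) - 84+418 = sqrt(11) / 747+297375080641 / 1184714100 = 251.01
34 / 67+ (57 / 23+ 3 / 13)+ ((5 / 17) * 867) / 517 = 38421827 / 10357061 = 3.71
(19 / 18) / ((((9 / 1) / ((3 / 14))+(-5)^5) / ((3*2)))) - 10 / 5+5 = 27728 / 9249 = 3.00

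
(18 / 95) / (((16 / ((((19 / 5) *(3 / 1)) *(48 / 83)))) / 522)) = 84564 / 2075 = 40.75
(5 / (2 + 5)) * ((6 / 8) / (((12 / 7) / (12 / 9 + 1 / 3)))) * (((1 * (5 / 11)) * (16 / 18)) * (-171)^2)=135375 / 22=6153.41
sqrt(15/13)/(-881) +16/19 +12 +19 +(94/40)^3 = 6812637/152000 - sqrt(195)/11453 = 44.82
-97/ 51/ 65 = -97/ 3315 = -0.03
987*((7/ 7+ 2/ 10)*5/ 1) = 5922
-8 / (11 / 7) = -5.09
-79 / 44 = -1.80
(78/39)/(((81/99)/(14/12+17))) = 1199/27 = 44.41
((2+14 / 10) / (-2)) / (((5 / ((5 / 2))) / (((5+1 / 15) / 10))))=-323 / 750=-0.43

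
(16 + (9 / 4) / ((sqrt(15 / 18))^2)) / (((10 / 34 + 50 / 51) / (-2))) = -29.34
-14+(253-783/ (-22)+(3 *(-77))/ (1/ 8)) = -34615/ 22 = -1573.41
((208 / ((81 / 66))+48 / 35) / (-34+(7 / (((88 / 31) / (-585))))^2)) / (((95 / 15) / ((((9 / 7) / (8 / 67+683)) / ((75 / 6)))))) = 167542245376 / 85833183740183191375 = 0.00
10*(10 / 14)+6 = 92 / 7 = 13.14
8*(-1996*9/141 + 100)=-10304/47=-219.23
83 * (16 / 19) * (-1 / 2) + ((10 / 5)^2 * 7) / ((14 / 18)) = 20 / 19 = 1.05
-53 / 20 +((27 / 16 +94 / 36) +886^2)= 565198307 / 720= 784997.65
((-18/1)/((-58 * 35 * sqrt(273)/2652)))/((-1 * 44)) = -153 * sqrt(273)/78155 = -0.03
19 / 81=0.23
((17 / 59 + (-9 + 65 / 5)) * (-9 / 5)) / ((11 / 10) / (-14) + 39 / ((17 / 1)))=-1083852 / 311107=-3.48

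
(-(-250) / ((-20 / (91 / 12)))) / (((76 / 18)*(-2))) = 6825 / 608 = 11.23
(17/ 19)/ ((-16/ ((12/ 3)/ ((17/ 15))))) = -15/ 76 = -0.20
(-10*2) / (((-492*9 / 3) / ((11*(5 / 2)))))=275 / 738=0.37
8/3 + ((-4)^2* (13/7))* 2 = 1304/21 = 62.10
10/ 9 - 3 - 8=-89/ 9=-9.89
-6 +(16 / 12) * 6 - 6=-4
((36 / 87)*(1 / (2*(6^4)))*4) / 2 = 1 / 3132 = 0.00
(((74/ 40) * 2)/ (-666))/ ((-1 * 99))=1/ 17820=0.00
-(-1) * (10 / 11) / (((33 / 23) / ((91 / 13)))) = 1610 / 363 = 4.44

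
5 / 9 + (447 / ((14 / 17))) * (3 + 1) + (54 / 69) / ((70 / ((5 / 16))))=2171.70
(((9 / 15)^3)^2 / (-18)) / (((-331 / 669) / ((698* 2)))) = 37823922 / 5171875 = 7.31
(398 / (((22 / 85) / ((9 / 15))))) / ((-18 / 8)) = -13532 / 33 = -410.06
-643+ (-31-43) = -717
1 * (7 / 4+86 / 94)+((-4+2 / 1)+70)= 13285 / 188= 70.66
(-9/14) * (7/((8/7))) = -63/16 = -3.94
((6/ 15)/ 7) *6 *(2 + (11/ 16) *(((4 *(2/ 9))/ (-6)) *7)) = 139/ 315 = 0.44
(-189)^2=35721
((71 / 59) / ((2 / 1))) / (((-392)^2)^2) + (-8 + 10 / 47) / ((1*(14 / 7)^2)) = -254945510998775 / 130955617673216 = -1.95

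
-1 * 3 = -3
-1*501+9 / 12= -2001 / 4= -500.25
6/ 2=3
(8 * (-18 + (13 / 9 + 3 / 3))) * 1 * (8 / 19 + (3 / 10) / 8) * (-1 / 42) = 697 / 513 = 1.36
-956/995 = -0.96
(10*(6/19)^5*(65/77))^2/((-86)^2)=6386739840000/67213168816786436521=0.00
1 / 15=0.07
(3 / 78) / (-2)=-1 / 52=-0.02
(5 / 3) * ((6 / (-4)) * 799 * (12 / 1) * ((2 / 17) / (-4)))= 705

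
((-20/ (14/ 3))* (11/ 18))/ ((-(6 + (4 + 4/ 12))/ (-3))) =-165/ 217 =-0.76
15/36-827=-9919/12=-826.58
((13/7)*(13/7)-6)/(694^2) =-125/23600164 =-0.00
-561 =-561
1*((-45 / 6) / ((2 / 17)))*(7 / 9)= -595 / 12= -49.58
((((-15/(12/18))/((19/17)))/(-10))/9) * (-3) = -51/76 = -0.67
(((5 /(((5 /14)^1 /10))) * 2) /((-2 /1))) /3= -140 /3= -46.67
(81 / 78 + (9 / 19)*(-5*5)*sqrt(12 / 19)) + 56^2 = 81563 / 26 - 450*sqrt(57) / 361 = 3127.63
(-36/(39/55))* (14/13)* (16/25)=-29568/845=-34.99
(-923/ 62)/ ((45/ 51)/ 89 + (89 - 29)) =-1396499/ 5629290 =-0.25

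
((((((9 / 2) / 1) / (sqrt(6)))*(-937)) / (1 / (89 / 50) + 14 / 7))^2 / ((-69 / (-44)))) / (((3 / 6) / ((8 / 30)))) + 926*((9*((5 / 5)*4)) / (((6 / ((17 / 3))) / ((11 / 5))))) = 111004655003 / 498180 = 222820.38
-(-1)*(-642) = -642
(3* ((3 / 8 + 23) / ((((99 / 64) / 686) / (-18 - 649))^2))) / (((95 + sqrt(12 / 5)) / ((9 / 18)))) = 432795160202316800 / 13398561 - 1822295411378176* sqrt(15) / 13398561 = 31774863018.66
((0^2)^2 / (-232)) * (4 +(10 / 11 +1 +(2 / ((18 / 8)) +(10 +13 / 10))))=0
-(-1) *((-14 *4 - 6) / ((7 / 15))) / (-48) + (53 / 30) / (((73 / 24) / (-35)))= -17.56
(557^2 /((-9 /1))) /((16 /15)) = -1551245 /48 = -32317.60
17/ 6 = 2.83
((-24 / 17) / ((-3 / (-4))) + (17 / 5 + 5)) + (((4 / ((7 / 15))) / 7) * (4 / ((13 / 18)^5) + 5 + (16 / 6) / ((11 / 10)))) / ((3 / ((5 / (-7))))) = -565036299782 / 357226564695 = -1.58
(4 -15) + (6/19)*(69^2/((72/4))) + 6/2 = 1435/19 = 75.53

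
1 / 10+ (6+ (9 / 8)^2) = 2357 / 320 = 7.37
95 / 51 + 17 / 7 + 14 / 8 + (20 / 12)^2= 37781 / 4284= 8.82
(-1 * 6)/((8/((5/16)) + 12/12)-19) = -15/19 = -0.79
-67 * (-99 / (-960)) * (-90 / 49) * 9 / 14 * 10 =895455 / 10976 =81.58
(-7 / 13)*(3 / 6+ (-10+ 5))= 63 / 26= 2.42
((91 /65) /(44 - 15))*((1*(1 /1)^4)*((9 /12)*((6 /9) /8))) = 7 /2320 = 0.00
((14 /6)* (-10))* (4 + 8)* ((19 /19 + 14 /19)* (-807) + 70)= 7084280 /19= 372856.84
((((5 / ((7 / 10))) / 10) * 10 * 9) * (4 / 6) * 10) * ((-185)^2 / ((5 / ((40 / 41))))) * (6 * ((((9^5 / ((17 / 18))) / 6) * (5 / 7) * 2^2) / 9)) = 1940113944000000 / 34153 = 56806545369.37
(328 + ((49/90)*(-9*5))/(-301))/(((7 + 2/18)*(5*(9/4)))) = 5643/1376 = 4.10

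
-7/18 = -0.39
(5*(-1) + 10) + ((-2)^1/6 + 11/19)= 299/57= 5.25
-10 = -10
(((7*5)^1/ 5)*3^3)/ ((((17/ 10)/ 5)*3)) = 185.29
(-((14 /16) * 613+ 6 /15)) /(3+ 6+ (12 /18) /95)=-71991 /1208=-59.60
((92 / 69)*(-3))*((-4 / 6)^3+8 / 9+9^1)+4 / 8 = -2045 / 54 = -37.87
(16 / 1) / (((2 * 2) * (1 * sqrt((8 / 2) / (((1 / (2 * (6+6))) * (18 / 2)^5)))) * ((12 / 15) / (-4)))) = -405 * sqrt(6) / 2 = -496.02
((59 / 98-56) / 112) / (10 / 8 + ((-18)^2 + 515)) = -5429 / 9222584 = -0.00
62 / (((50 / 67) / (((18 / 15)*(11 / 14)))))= 68541 / 875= 78.33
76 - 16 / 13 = 972 / 13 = 74.77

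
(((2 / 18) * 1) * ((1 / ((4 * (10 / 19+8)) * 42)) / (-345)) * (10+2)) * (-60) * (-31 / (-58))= 589 / 6807402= 0.00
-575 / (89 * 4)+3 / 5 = -1807 / 1780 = -1.02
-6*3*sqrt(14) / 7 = -18*sqrt(14) / 7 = -9.62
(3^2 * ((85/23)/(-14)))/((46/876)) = -45.24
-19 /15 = -1.27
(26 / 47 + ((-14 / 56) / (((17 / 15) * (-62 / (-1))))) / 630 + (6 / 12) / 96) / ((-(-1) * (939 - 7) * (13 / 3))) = 18588683 / 134445339392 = 0.00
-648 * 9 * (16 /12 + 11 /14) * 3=-259524 /7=-37074.86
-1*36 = -36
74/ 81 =0.91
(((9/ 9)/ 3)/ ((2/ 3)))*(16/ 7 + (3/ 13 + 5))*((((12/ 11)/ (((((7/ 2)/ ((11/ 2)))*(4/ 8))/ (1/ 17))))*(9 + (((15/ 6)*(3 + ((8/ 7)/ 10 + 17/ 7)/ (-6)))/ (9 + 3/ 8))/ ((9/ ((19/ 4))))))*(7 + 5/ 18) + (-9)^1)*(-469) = -61099221158/ 7309575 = -8358.79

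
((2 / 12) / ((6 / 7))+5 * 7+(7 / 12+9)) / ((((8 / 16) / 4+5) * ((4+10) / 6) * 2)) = 1612 / 861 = 1.87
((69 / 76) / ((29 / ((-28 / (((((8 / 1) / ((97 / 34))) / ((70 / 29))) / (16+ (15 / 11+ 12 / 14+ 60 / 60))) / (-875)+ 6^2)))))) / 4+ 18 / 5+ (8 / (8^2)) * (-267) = -29.78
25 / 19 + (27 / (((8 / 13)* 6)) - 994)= -299553 / 304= -985.37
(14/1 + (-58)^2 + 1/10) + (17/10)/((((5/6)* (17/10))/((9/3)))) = 33817/10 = 3381.70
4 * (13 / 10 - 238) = -4734 / 5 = -946.80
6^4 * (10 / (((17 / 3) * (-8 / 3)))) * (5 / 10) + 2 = -7256 / 17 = -426.82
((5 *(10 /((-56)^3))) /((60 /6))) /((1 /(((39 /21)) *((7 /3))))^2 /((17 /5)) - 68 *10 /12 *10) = 8619 /171540479488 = 0.00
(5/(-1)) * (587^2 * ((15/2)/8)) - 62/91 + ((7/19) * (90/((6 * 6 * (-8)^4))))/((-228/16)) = -325999900625393/201836544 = -1615167.87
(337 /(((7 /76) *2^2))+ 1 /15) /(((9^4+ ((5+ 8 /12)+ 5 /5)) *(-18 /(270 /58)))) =-144078 /3999709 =-0.04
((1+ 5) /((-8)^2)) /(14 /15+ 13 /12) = 45 /968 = 0.05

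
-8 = -8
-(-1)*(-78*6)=-468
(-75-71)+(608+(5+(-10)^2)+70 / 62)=17612 / 31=568.13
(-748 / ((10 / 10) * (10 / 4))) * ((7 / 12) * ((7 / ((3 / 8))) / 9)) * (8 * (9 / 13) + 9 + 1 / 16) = -27828031 / 5265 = -5285.48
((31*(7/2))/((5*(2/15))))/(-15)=-217/20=-10.85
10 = 10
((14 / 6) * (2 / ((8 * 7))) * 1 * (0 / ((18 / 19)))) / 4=0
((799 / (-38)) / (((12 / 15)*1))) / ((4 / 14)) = -27965 / 304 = -91.99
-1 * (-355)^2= -126025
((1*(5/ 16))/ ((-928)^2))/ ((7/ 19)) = 95/ 96452608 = 0.00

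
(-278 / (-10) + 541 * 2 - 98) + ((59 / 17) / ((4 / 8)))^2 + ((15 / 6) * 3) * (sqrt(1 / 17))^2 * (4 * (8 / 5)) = 1535751 / 1445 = 1062.80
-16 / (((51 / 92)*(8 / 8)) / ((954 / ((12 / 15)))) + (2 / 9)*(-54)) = 585120 / 438823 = 1.33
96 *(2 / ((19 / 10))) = 1920 / 19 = 101.05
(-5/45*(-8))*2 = 16/9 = 1.78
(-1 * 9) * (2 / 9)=-2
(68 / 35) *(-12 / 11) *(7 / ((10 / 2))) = -816 / 275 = -2.97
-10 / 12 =-5 / 6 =-0.83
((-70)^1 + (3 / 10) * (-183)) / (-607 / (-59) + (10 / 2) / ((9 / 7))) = -663219 / 75280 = -8.81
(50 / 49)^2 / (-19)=-2500 / 45619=-0.05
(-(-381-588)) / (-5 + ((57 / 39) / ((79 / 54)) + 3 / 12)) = -209508 / 811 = -258.33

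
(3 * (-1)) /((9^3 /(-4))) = 4 /243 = 0.02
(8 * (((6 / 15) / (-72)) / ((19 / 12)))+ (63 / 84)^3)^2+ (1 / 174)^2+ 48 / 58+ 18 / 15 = 610716995369 / 279798681600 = 2.18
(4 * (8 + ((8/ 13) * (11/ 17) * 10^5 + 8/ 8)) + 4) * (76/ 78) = 445978640/ 2873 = 155230.99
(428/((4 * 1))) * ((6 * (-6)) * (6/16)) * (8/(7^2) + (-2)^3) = 554688/49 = 11320.16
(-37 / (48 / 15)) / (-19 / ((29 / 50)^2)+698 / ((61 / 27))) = -9490685 / 207231776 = -0.05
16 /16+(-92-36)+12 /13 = -1639 /13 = -126.08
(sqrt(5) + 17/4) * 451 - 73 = 451 * sqrt(5) + 7375/4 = 2852.22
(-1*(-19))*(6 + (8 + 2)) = 304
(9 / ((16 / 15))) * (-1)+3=-87 / 16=-5.44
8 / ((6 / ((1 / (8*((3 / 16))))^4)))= 64 / 243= 0.26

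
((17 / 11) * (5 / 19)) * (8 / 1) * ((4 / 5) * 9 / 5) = 4896 / 1045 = 4.69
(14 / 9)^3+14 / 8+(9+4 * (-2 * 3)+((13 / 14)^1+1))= -154261 / 20412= -7.56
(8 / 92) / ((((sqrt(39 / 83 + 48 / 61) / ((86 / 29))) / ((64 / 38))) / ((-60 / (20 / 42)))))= -33024 * sqrt(3579541) / 1279973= -48.81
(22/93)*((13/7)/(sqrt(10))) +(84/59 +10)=143*sqrt(10)/3255 +674/59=11.56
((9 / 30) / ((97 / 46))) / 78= 23 / 12610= 0.00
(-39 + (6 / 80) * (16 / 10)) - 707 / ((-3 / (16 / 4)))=67784 / 75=903.79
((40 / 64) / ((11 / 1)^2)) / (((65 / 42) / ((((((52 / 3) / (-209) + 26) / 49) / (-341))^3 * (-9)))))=82519531250 / 736169068309060293523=0.00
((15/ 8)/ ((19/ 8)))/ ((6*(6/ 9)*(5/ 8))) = 6/ 19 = 0.32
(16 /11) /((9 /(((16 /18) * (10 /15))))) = 256 /2673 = 0.10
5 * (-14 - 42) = -280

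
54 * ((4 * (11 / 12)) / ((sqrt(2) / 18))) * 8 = 14256 * sqrt(2) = 20161.03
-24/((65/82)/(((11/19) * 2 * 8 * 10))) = -692736/247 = -2804.60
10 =10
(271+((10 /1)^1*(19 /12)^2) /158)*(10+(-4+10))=3084701 /711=4338.54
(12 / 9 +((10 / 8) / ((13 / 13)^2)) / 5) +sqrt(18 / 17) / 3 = sqrt(34) / 17 +19 / 12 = 1.93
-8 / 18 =-4 / 9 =-0.44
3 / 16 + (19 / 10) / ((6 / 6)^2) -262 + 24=-18873 / 80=-235.91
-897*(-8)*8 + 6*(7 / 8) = 57413.25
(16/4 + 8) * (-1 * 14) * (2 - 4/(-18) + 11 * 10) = -56560/3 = -18853.33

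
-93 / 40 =-2.32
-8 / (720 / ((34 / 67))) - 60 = -60.01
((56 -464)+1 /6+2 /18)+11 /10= -18298 /45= -406.62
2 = 2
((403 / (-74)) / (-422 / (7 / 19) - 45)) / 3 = 217 / 142302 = 0.00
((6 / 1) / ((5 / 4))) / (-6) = -4 / 5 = -0.80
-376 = -376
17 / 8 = 2.12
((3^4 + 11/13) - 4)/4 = 253/13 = 19.46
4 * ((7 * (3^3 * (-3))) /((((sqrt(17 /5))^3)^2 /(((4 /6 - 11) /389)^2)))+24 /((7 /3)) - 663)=-13587322674648 /5204080511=-2610.90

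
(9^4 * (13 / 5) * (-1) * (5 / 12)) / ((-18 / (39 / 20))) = 123201 / 160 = 770.01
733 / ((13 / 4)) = 2932 / 13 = 225.54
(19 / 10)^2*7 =2527 / 100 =25.27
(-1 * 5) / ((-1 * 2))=2.50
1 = 1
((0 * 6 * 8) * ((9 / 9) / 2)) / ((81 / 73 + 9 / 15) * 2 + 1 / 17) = 0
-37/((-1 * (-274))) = -37/274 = -0.14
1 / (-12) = -1 / 12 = -0.08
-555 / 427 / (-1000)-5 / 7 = -60889 / 85400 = -0.71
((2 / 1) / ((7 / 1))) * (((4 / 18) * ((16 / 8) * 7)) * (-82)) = -656 / 9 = -72.89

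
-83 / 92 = -0.90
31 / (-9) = -31 / 9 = -3.44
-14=-14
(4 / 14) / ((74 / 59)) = 59 / 259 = 0.23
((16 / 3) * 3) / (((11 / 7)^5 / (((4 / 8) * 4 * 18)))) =9680832 / 161051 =60.11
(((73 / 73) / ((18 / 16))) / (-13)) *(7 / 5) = -56 / 585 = -0.10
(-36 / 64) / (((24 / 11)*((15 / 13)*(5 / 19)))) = -0.85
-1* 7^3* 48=-16464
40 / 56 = 5 / 7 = 0.71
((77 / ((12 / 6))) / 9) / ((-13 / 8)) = -308 / 117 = -2.63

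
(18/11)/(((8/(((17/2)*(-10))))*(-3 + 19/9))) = 6885/352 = 19.56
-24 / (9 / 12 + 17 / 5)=-480 / 83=-5.78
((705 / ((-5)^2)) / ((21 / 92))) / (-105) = -4324 / 3675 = -1.18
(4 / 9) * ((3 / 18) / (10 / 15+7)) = 2 / 207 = 0.01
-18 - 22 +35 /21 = -115 /3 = -38.33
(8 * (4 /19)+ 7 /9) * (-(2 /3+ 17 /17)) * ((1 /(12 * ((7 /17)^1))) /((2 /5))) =-178925 /86184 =-2.08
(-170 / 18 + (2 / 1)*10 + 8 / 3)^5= 23863536599 / 59049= 404131.09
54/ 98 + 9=468/ 49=9.55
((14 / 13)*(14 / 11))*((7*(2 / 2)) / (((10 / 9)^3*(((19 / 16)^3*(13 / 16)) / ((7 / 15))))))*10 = 38236520448 / 1593860125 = 23.99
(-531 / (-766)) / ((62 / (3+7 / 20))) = 35577 / 949840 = 0.04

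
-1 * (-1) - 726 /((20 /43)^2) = -670987 /200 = -3354.94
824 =824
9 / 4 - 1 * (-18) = 20.25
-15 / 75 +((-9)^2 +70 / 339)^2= 3789114284 / 574605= 6594.29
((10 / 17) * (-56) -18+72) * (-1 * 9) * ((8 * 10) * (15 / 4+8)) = -3028680 / 17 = -178157.65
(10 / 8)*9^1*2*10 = 225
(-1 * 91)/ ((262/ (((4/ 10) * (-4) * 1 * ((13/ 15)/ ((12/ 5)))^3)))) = 199927/ 7639920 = 0.03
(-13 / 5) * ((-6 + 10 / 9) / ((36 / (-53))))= -7579 / 405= -18.71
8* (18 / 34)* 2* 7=1008 / 17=59.29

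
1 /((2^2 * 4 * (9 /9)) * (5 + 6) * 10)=1 /1760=0.00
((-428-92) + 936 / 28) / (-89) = 3406 / 623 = 5.47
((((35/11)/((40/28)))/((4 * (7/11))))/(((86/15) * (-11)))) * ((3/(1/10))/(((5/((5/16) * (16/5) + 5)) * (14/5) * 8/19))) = -12825/30272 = -0.42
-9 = -9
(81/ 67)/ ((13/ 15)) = 1215/ 871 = 1.39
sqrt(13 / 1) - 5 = -5+ sqrt(13) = -1.39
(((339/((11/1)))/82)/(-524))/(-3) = 113/472648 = 0.00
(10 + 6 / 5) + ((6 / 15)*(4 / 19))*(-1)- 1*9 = 201 / 95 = 2.12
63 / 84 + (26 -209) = -729 / 4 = -182.25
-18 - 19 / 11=-19.73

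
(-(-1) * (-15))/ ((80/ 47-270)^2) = -6627/ 31802420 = -0.00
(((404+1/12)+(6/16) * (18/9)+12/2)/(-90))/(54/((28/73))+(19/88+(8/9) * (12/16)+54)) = -75922/3254355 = -0.02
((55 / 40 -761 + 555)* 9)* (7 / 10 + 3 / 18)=-63843 / 40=-1596.08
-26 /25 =-1.04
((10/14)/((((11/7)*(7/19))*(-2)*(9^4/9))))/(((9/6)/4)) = -380/168399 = -0.00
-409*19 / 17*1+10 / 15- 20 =-24299 / 51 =-476.45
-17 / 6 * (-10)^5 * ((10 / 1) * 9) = 25500000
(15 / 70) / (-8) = -3 / 112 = -0.03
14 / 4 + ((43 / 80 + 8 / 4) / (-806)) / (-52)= 11735563 / 3352960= 3.50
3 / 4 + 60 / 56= 51 / 28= 1.82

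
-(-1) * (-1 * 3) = -3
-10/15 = -0.67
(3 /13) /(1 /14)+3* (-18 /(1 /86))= -60330 /13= -4640.77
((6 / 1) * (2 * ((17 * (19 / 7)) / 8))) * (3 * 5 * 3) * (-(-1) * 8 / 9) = 19380 / 7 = 2768.57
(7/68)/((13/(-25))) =-175/884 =-0.20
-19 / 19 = -1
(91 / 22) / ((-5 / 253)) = -2093 / 10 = -209.30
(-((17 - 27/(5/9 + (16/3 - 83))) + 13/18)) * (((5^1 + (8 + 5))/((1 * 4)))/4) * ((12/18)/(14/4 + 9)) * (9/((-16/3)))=1.83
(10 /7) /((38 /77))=55 /19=2.89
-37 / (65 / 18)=-666 / 65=-10.25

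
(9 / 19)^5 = 59049 / 2476099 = 0.02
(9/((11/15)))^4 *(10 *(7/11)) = 23250543750/161051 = 144367.58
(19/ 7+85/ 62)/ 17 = 1773/ 7378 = 0.24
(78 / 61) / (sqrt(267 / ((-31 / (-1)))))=26*sqrt(8277) / 5429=0.44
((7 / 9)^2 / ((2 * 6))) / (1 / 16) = 196 / 243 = 0.81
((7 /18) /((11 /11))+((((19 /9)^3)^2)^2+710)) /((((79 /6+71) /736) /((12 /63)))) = 2842667194601213824 /199677682292067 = 14236.28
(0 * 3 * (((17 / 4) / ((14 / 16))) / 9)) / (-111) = 0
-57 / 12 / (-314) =19 / 1256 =0.02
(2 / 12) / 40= 1 / 240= 0.00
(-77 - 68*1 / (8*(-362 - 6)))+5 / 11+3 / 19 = -11746687 / 153824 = -76.36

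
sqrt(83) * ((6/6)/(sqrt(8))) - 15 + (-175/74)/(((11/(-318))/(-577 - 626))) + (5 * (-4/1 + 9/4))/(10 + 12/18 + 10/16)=-9073051650/110297 + sqrt(166)/4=-82256.96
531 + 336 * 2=1203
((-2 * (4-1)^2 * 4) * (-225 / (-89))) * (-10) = 162000 / 89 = 1820.22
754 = 754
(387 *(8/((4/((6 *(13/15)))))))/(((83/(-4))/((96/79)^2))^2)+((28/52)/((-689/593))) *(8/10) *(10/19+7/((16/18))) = 7885837737086903021/456647122222956470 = 17.27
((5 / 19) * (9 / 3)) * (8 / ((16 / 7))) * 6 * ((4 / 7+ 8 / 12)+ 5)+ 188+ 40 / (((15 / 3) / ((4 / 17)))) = 94737 / 323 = 293.30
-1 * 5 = -5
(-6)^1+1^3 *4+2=0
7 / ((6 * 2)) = 7 / 12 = 0.58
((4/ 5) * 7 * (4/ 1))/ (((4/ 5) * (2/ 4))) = 56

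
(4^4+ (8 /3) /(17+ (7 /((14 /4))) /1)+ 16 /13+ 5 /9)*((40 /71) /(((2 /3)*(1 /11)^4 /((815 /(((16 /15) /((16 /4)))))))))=171042518024125 /17537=9753237043.06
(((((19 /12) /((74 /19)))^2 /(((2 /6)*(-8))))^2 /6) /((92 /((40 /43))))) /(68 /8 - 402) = -84917815205 /5162399507548864512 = -0.00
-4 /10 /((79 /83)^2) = -13778 /31205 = -0.44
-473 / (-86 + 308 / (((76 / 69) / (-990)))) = 8987 / 5261504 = 0.00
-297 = -297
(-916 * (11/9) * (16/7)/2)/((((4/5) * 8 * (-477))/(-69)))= -28.92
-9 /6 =-3 /2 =-1.50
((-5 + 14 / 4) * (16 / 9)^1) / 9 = -8 / 27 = -0.30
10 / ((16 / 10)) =25 / 4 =6.25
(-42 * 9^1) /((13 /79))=-29862 /13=-2297.08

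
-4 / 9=-0.44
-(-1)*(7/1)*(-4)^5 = -7168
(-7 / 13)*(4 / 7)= -4 / 13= -0.31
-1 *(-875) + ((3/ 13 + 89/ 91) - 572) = 27683/ 91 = 304.21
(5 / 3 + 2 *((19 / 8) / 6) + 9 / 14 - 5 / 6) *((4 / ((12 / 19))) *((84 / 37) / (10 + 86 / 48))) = 28956 / 10471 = 2.77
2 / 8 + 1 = 5 / 4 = 1.25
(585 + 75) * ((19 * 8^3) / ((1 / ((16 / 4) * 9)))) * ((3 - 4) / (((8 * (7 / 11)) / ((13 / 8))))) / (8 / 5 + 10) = -1291118400 / 203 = -6360189.16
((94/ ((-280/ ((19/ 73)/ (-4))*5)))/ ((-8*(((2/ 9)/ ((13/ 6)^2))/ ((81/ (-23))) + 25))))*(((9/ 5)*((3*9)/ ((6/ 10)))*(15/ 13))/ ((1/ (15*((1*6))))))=-2056499523/ 11186108864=-0.18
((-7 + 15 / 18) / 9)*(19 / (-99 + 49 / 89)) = 62567 / 473148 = 0.13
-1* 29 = -29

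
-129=-129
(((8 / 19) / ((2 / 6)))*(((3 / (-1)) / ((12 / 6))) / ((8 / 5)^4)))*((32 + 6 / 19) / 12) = -575625 / 739328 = -0.78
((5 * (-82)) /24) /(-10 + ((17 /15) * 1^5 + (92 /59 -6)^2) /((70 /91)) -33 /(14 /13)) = 124880875 /98935016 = 1.26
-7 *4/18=-14/9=-1.56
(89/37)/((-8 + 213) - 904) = -89/25863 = -0.00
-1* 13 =-13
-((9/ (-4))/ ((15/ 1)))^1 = 3/ 20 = 0.15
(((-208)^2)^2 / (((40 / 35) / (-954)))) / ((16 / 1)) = -97653943296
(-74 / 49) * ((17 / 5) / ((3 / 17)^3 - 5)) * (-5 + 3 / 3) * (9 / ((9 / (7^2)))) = -12361108 / 61345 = -201.50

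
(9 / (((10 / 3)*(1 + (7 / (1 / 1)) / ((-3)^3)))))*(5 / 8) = 729 / 320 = 2.28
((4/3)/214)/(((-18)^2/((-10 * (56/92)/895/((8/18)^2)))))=-7/10572456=-0.00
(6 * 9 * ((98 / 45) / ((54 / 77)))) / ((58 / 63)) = 26411 / 145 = 182.14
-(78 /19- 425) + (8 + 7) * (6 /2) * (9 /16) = 135647 /304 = 446.21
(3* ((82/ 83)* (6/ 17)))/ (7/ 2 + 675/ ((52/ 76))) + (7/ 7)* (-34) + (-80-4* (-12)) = -2397117990/ 36320551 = -66.00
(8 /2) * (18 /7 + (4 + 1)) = 212 /7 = 30.29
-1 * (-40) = 40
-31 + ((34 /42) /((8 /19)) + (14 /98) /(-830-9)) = -4098539 /140952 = -29.08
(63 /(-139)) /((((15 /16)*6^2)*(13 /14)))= -392 /27105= -0.01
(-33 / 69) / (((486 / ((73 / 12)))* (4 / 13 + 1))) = -10439 / 2280312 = -0.00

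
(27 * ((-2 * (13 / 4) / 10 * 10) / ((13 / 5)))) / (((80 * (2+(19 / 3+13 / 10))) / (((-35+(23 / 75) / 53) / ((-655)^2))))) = 1877877 / 262855037000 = 0.00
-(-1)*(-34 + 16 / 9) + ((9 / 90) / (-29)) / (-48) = -1345597 / 41760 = -32.22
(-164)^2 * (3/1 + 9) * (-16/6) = -860672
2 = 2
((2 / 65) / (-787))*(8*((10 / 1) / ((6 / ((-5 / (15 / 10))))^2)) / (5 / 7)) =-0.00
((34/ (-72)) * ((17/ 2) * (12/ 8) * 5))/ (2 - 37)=289/ 336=0.86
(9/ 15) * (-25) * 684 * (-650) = 6669000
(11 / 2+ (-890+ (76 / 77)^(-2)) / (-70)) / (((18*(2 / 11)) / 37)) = 2994897697 / 14555520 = 205.76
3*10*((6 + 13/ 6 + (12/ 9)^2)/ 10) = 179/ 6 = 29.83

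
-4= -4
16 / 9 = 1.78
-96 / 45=-32 / 15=-2.13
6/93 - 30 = -928/31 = -29.94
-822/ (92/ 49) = -20139/ 46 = -437.80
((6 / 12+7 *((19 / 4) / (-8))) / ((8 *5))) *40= -117 / 32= -3.66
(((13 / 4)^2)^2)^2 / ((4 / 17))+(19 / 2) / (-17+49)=13867500081 / 262144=52900.31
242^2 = 58564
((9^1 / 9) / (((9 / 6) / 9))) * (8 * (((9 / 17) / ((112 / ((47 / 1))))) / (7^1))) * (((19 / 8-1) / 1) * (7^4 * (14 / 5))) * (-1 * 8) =-112657.34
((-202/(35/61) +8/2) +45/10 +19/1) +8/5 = -22607/70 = -322.96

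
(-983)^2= 966289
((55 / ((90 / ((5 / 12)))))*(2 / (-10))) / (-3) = 11 / 648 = 0.02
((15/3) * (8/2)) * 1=20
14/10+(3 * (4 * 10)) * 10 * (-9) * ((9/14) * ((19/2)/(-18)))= 3665.69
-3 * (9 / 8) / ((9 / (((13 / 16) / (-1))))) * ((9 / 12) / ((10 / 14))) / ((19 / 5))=819 / 9728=0.08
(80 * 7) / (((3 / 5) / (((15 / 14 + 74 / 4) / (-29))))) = -54800 / 87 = -629.89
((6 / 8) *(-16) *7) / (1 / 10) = -840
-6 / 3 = -2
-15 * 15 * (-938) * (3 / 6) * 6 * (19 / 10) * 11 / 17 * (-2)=-1556804.12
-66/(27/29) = -638/9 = -70.89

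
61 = 61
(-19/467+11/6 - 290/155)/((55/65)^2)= -1149707/10510302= -0.11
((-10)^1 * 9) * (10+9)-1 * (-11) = -1699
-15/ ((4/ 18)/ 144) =-9720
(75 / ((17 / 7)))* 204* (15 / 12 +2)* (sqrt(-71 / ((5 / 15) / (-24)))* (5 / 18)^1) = 34125* sqrt(142) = 406646.31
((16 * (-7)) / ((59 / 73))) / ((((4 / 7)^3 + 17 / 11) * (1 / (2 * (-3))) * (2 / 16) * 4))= 370176576 / 385565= 960.09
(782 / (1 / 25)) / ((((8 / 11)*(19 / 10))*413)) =537625 / 15694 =34.26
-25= -25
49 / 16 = 3.06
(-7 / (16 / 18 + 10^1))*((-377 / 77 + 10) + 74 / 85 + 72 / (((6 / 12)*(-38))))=-2445453 / 1740970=-1.40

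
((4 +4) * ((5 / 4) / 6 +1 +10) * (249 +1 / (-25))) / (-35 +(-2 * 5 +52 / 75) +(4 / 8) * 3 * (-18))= -418564 / 1337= -313.06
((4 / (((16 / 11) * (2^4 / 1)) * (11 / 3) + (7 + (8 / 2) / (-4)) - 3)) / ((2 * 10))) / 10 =3 / 13250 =0.00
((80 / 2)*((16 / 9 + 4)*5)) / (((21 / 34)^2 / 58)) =697299200 / 3969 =175686.37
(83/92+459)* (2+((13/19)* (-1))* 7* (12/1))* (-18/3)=153074.81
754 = 754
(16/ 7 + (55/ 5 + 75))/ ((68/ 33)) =10197/ 238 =42.84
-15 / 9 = -5 / 3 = -1.67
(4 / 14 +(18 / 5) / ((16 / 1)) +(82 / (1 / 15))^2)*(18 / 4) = 3812509287 / 560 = 6808052.30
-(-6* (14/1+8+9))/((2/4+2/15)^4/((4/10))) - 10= 58960790/130321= 452.43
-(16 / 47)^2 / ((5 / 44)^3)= -21807104 / 276125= -78.98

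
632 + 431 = 1063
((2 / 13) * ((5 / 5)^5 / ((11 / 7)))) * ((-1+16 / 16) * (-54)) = 0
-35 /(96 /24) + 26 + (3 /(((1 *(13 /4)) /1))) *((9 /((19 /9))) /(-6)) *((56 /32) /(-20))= 170997 /9880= 17.31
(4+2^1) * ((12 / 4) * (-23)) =-414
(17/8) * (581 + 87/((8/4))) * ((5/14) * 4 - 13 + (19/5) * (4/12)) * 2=-11487053/420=-27350.13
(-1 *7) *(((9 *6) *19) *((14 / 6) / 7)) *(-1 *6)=14364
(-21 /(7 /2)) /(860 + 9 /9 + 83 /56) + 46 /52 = 1102141 /1255774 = 0.88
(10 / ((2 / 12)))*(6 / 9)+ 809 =849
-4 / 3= -1.33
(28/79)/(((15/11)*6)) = 154/3555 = 0.04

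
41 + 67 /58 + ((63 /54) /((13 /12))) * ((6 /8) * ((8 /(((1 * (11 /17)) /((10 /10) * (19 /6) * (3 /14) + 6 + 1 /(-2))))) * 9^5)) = 30217730601 /8294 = 3643324.16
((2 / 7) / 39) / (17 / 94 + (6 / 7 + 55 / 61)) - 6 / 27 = -221086 / 1012089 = -0.22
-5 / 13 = -0.38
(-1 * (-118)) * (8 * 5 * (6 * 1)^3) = 1019520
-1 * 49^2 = -2401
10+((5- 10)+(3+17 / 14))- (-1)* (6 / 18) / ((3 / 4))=1217 / 126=9.66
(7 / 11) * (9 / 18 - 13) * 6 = -525 / 11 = -47.73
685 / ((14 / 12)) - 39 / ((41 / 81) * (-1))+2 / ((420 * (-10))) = 57186859 / 86100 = 664.19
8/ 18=0.44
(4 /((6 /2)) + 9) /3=31 /9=3.44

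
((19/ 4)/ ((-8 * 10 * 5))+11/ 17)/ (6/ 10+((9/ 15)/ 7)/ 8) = 40313/ 38760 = 1.04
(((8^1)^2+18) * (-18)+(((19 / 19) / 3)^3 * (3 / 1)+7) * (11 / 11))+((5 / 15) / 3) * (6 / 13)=-171854 / 117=-1468.84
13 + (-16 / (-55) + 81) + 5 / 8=41763 / 440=94.92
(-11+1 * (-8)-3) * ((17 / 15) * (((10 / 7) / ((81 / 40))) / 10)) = -2992 / 1701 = -1.76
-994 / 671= -1.48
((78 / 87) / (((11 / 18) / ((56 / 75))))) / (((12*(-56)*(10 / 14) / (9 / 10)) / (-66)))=2457 / 18125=0.14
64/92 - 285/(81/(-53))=116237/621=187.18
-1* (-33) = 33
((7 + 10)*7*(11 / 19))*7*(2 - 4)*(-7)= 128282 / 19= 6751.68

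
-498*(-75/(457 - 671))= -18675/107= -174.53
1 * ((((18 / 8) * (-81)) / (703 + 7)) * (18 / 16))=-6561 / 22720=-0.29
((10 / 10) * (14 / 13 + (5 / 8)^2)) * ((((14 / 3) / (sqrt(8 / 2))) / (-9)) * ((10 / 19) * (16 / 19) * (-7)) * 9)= 10.62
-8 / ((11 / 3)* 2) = -1.09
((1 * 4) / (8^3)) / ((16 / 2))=1 / 1024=0.00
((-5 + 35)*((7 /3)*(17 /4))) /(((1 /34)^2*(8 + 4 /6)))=515865 /13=39681.92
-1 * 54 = -54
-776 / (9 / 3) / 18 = -388 / 27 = -14.37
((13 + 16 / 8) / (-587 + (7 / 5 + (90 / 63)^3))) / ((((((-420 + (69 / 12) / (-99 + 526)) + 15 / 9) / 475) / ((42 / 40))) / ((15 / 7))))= 140877174375 / 2141979144184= 0.07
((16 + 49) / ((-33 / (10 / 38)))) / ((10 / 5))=-325 / 1254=-0.26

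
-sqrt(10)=-3.16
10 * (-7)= -70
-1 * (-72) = 72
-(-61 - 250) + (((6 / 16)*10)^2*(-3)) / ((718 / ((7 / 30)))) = 7145221 / 22976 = 310.99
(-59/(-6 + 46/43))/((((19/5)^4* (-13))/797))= -1263743125/359164676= -3.52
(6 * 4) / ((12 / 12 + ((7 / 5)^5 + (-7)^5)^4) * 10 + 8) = 228881835937500 / 7599847909036805862992006974501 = 0.00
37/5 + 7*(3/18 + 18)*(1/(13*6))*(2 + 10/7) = 2533/195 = 12.99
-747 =-747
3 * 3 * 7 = 63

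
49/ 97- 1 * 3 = -242/ 97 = -2.49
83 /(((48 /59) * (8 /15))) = 24485 /128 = 191.29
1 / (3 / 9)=3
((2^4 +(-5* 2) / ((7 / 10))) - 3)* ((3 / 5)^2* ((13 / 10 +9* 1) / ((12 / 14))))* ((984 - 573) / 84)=-380997 / 14000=-27.21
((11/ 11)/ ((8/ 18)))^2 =81/ 16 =5.06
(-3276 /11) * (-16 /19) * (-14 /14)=-250.79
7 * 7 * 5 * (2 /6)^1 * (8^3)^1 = 125440 /3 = 41813.33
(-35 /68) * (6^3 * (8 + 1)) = -17010 /17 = -1000.59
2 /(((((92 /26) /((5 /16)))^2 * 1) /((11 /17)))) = 46475 /4604416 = 0.01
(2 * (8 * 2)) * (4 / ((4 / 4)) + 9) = 416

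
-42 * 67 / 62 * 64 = -90048 / 31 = -2904.77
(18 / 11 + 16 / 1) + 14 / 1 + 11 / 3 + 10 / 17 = 20135 / 561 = 35.89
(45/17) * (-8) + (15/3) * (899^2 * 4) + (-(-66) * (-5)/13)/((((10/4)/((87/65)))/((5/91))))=4225964149192/261443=16163998.08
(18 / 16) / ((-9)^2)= 1 / 72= 0.01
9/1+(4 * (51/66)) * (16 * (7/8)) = 575/11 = 52.27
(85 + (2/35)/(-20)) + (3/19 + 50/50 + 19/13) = 7574453/86450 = 87.62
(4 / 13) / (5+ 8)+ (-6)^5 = -1314140 / 169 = -7775.98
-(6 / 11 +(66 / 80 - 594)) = 260757 / 440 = 592.63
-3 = -3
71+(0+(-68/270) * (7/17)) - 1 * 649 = -78044/135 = -578.10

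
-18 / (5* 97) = -18 / 485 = -0.04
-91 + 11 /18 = -1627 /18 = -90.39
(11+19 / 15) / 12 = 46 / 45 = 1.02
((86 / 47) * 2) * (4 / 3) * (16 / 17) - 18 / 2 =-10565 / 2397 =-4.41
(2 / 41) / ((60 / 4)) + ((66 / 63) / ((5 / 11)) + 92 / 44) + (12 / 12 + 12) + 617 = 10013987 / 15785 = 634.40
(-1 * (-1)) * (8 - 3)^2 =25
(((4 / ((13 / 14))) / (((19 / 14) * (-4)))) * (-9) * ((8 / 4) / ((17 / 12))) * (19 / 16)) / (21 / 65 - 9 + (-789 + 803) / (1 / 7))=6615 / 49351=0.13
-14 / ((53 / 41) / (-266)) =152684 / 53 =2880.83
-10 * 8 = -80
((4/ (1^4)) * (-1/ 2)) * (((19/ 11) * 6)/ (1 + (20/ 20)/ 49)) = -20.31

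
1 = 1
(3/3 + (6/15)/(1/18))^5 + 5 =115871826/3125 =37078.98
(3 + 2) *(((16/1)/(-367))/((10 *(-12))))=0.00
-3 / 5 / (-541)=3 / 2705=0.00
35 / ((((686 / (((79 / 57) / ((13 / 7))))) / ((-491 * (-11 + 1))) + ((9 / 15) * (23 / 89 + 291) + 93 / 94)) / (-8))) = -1.59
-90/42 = -15/7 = -2.14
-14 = -14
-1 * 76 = -76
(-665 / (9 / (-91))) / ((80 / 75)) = 302575 / 48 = 6303.65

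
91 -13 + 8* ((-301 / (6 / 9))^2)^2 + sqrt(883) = sqrt(883) + 664891837437 / 2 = 332445918748.22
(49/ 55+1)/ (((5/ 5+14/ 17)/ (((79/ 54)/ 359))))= 69836/ 16526565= 0.00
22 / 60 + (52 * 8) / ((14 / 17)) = 106157 / 210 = 505.51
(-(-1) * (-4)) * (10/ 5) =-8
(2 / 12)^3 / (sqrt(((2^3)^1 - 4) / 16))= 1 / 108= 0.01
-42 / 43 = -0.98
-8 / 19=-0.42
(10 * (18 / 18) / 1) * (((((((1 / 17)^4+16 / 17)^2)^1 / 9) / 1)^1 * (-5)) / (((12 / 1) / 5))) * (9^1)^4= -13453.63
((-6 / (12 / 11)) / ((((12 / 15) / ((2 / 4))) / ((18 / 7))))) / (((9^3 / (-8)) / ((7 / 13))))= 55 / 1053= 0.05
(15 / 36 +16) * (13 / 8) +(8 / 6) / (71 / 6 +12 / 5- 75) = 4664863 / 175008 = 26.66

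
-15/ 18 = -5/ 6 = -0.83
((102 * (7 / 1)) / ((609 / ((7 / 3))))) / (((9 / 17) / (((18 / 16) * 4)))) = 2023 / 87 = 23.25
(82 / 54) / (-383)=-0.00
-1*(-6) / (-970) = -3 / 485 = -0.01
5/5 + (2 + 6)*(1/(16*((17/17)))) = 3/2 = 1.50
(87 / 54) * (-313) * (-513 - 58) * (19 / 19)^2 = 5182967 / 18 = 287942.61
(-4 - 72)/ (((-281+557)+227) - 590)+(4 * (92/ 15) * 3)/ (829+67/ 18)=6272108/ 6520215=0.96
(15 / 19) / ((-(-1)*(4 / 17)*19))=255 / 1444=0.18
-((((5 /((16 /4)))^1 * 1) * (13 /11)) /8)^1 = -65 /352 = -0.18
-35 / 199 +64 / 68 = 0.77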